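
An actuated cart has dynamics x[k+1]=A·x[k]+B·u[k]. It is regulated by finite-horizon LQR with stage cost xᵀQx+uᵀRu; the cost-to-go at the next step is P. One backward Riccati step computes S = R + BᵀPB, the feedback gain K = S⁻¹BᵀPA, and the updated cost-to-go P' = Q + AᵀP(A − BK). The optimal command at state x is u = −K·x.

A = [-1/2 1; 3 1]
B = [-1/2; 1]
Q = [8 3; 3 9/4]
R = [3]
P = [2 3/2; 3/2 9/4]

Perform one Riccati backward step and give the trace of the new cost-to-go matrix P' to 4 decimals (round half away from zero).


28.5588

BᵀP = [0.5000 1.5000]
S = R + BᵀPB = [3] + [1.2500] = [4.2500]
BᵀPA = [4.2500 2.0000]
K = S⁻¹·BᵀPA = [1.0000 0.4706]
A−BK = [0.0000 1.2353; 2.0000 0.5294]
AᵀP(A−BK) = [12.0000 7.5000; 7.5000 6.3088]
P' = Q + AᵀP(A−BK) = [20.0000 10.5000; 10.5000 8.5588]
tr(P') = 28.5588


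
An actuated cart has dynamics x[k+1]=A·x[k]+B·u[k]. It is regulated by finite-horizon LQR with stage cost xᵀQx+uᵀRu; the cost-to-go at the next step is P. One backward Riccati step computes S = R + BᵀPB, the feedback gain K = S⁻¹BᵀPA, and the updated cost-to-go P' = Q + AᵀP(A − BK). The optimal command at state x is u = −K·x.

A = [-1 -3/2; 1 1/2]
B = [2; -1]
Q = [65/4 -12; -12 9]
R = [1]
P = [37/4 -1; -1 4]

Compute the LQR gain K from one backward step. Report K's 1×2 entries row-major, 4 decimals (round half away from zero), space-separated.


-0.5543 -0.7011

BᵀP = [19.5000 -6.0000]
S = R + BᵀPB = [1] + [45.0000] = [46.0000]
BᵀPA = [-25.5000 -32.2500]
K = S⁻¹·BᵀPA = [-0.5543 -0.7011]
A−BK = [0.1087 -0.0978; 0.4457 -0.2011]
AᵀP(A−BK) = [1.1141 -0.0027; -0.0027 0.7024]
P' = Q + AᵀP(A−BK) = [17.3641 -12.0027; -12.0027 9.7024]
tr(P') = 27.0666


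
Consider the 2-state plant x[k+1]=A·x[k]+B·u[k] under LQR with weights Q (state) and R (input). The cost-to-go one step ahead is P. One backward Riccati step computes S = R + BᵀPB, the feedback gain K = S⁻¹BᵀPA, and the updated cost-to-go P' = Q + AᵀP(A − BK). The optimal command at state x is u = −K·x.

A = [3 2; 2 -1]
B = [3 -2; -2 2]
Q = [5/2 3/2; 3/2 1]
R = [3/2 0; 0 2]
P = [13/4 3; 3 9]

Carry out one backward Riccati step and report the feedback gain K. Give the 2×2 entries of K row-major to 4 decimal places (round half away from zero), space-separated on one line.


2.1750 0.6333 2.8875 0.1167

BᵀP = [3.7500 -9.0000; -0.5000 12.0000]
S = R + BᵀPB = [3/2 0; 0 2] + [29.2500 -25.5000; -25.5000 25.0000] = [30.7500 -25.5000; -25.5000 27.0000]
BᵀPA = [-6.7500 16.5000; 22.5000 -13.0000]
K = S⁻¹·BᵀPA = [2.1750 0.6333; 2.8875 0.1167]
A−BK = [2.2500 0.3333; 0.5750 0.0333]
AᵀP(A−BK) = [50.9625 6.1500; 6.1500 1.0667]
P' = Q + AᵀP(A−BK) = [53.4625 7.6500; 7.6500 2.0667]
tr(P') = 55.5292


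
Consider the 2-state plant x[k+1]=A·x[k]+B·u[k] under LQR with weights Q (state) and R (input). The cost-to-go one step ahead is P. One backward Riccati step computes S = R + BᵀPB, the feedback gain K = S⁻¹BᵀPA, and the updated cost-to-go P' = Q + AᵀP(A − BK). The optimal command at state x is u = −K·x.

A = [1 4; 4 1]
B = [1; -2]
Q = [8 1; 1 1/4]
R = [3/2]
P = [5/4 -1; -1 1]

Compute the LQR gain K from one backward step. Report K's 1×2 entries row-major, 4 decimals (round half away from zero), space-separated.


-0.8140 0.9302

BᵀP = [3.2500 -3.0000]
S = R + BᵀPB = [3/2] + [9.2500] = [10.7500]
BᵀPA = [-8.7500 10.0000]
K = S⁻¹·BᵀPA = [-0.8140 0.9302]
A−BK = [1.8140 3.0698; 2.3721 2.8605]
AᵀP(A−BK) = [2.1279 0.1395; 0.1395 3.6977]
P' = Q + AᵀP(A−BK) = [10.1279 1.1395; 1.1395 3.9477]
tr(P') = 14.0756


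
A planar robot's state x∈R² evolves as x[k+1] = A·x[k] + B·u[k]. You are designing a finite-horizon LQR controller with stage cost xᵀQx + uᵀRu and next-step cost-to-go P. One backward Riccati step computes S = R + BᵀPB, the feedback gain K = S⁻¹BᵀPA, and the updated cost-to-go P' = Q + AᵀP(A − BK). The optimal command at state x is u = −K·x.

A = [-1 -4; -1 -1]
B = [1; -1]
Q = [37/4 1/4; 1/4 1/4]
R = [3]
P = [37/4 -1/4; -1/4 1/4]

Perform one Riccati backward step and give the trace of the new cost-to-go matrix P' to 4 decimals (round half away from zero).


50.3462

BᵀP = [9.5000 -0.5000]
S = R + BᵀPB = [3] + [10.0000] = [13.0000]
BᵀPA = [-9.0000 -37.5000]
K = S⁻¹·BᵀPA = [-0.6923 -2.8846]
A−BK = [-0.3077 -1.1154; -1.6923 -3.8846]
AᵀP(A−BK) = [2.7692 10.0385; 10.0385 38.0769]
P' = Q + AᵀP(A−BK) = [12.0192 10.2885; 10.2885 38.3269]
tr(P') = 50.3462


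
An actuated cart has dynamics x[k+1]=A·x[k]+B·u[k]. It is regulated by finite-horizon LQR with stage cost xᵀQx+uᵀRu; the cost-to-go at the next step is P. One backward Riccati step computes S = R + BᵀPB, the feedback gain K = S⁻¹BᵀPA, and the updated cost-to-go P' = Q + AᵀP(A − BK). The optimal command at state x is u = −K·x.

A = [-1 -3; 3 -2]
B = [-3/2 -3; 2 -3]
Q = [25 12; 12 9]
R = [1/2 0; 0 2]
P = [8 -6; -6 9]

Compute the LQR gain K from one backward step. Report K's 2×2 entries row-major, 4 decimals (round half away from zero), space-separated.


1.1374 0.2804 -0.2290 0.8197

BᵀP = [-24.0000 27.0000; -6.0000 -9.0000]
S = R + BᵀPB = [1/2 0; 0 2] + [90.0000 -9.0000; -9.0000 45.0000] = [90.5000 -9.0000; -9.0000 47.0000]
BᵀPA = [105.0000 18.0000; -21.0000 36.0000]
K = S⁻¹·BᵀPA = [1.1374 0.2804; -0.2290 0.8197]
A−BK = [0.0192 -0.1204; 0.0381 -0.1019]
AᵀP(A−BK) = [0.7590 -0.2301; -0.2301 1.4452]
P' = Q + AᵀP(A−BK) = [25.7590 11.7699; 11.7699 10.4452]
tr(P') = 36.2042


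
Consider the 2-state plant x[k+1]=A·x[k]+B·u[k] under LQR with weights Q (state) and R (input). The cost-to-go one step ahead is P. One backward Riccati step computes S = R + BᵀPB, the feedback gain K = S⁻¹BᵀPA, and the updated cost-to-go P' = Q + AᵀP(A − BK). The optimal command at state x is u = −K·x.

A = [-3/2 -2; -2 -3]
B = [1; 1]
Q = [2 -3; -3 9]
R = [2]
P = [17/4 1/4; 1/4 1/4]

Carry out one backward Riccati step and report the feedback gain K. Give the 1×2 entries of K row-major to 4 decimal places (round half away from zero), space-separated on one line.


-1.1071 -1.5000

BᵀP = [4.5000 0.5000]
S = R + BᵀPB = [2] + [5.0000] = [7.0000]
BᵀPA = [-7.7500 -10.5000]
K = S⁻¹·BᵀPA = [-1.1071 -1.5000]
A−BK = [-0.3929 -0.5000; -0.8929 -1.5000]
AᵀP(A−BK) = [3.4821 4.7500; 4.7500 6.5000]
P' = Q + AᵀP(A−BK) = [5.4821 1.7500; 1.7500 15.5000]
tr(P') = 20.9821


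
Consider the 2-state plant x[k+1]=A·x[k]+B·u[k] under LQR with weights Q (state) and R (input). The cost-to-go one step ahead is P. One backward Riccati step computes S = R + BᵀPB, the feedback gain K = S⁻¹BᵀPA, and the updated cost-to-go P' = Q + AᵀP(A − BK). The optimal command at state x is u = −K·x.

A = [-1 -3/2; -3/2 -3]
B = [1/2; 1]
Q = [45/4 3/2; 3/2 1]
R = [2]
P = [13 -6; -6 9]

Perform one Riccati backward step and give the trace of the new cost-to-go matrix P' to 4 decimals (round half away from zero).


BᵀP = [0.5000 6.0000]
S = R + BᵀPB = [2] + [6.2500] = [8.2500]
BᵀPA = [-9.5000 -18.7500]
K = S⁻¹·BᵀPA = [-1.1515 -2.2727]
A−BK = [-0.4242 -0.3636; -0.3485 -0.7273]
AᵀP(A−BK) = [4.3106 6.9091; 6.9091 13.6364]
P' = Q + AᵀP(A−BK) = [15.5606 8.4091; 8.4091 14.6364]
tr(P') = 30.1970

30.1970


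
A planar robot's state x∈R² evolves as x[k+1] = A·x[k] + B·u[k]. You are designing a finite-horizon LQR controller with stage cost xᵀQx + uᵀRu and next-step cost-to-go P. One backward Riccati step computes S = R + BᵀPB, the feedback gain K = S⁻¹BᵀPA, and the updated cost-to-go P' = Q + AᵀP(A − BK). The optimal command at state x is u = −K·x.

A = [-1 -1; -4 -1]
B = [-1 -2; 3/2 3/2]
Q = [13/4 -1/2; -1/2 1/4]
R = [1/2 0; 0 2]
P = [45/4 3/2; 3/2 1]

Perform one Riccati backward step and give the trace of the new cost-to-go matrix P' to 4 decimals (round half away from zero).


23.5899

BᵀP = [-9.0000 0.0000; -20.2500 -1.5000]
S = R + BᵀPB = [1/2 0; 0 2] + [9.0000 18.0000; 18.0000 38.2500] = [9.5000 18.0000; 18.0000 40.2500]
BᵀPA = [9.0000 9.0000; 26.2500 21.7500]
K = S⁻¹·BᵀPA = [-1.8887 -0.5011; 1.4968 0.7645]
A−BK = [0.1049 0.0278; -3.4122 -1.3951]
AᵀP(A−BK) = [16.9572 7.1927; 7.1927 3.1328]
P' = Q + AᵀP(A−BK) = [20.2072 6.6927; 6.6927 3.3828]
tr(P') = 23.5899


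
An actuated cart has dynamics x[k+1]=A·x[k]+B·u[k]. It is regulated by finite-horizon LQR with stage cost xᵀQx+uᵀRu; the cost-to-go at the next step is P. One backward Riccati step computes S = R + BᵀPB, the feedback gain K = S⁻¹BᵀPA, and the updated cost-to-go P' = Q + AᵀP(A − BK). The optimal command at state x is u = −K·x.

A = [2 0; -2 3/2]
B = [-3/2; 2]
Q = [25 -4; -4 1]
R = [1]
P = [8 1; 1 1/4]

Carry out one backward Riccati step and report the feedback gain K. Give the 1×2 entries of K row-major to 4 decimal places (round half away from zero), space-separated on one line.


-1.2857 -0.1071

BᵀP = [-10.0000 -1.0000]
S = R + BᵀPB = [1] + [13.0000] = [14.0000]
BᵀPA = [-18.0000 -1.5000]
K = S⁻¹·BᵀPA = [-1.2857 -0.1071]
A−BK = [0.0714 -0.1607; 0.5714 1.7143]
AᵀP(A−BK) = [1.8571 0.3214; 0.3214 0.4018]
P' = Q + AᵀP(A−BK) = [26.8571 -3.6786; -3.6786 1.4018]
tr(P') = 28.2589


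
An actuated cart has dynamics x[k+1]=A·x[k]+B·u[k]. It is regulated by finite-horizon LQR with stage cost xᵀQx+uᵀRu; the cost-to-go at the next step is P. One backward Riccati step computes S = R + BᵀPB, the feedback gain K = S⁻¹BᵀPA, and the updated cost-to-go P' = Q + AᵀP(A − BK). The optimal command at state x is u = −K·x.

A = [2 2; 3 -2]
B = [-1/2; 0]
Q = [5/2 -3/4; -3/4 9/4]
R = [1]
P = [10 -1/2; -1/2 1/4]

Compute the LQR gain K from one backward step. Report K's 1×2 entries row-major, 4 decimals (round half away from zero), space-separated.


BᵀP = [-5.0000 0.2500]
S = R + BᵀPB = [1] + [2.5000] = [3.5000]
BᵀPA = [-9.2500 -10.5000]
K = S⁻¹·BᵀPA = [-2.6429 -3.0000]
A−BK = [0.6786 0.5000; 3.0000 -2.0000]
AᵀP(A−BK) = [11.8036 9.7500; 9.7500 13.5000]
P' = Q + AᵀP(A−BK) = [14.3036 9.0000; 9.0000 15.7500]
tr(P') = 30.0536

-2.6429 -3.0000


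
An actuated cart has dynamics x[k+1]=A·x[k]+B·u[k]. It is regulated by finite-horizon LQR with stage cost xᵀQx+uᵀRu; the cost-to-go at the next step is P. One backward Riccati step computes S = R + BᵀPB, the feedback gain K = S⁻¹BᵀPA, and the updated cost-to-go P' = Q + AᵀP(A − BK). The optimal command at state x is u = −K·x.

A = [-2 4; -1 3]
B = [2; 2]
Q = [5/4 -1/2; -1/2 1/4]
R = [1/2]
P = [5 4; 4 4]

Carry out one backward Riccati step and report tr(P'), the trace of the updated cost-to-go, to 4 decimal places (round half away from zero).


3.8066

BᵀP = [18.0000 16.0000]
S = R + BᵀPB = [1/2] + [68.0000] = [68.5000]
BᵀPA = [-52.0000 120.0000]
K = S⁻¹·BᵀPA = [-0.7591 1.7518]
A−BK = [-0.4818 0.4964; 0.5182 -0.5036]
AᵀP(A−BK) = [0.5255 -0.9051; -0.9051 1.7810]
P' = Q + AᵀP(A−BK) = [1.7755 -1.4051; -1.4051 2.0310]
tr(P') = 3.8066


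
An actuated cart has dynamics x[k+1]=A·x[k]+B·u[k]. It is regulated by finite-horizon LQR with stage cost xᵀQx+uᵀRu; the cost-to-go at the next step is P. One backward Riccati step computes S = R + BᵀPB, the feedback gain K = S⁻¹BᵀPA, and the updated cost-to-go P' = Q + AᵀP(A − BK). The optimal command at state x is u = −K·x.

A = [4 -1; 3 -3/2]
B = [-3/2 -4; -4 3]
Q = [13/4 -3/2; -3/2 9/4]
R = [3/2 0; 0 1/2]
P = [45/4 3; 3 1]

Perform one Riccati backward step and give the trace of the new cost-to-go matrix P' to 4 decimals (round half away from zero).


7.7252

BᵀP = [-28.8750 -8.5000; -36.0000 -9.0000]
S = R + BᵀPB = [3/2 0; 0 1/2] + [77.3125 90.0000; 90.0000 117.0000] = [78.8125 90.0000; 90.0000 117.5000]
BᵀPA = [-141.0000 41.6250; -171.0000 49.5000]
K = S⁻¹·BᵀPA = [-1.0147 0.3757; -0.6781 0.1335]
A−BK = [-0.2345 0.0976; 0.9757 -0.3980]
AᵀP(A−BK) = [1.9721 -0.6971; -0.6971 0.2531]
P' = Q + AᵀP(A−BK) = [5.2221 -2.1971; -2.1971 2.5031]
tr(P') = 7.7252


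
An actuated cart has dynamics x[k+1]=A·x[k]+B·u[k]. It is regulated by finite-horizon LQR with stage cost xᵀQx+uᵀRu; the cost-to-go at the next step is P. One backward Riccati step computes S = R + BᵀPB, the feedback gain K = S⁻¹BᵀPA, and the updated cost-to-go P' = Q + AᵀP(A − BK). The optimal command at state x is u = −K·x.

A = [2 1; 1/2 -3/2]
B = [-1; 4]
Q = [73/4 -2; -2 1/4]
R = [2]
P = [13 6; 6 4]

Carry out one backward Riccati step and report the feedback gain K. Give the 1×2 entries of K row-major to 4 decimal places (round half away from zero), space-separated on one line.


0.8710 -0.1290

BᵀP = [11.0000 10.0000]
S = R + BᵀPB = [2] + [29.0000] = [31.0000]
BᵀPA = [27.0000 -4.0000]
K = S⁻¹·BᵀPA = [0.8710 -0.1290]
A−BK = [2.8710 0.8710; -2.9839 -0.9839]
AᵀP(A−BK) = [41.4839 11.4839; 11.4839 3.4839]
P' = Q + AᵀP(A−BK) = [59.7339 9.4839; 9.4839 3.7339]
tr(P') = 63.4677


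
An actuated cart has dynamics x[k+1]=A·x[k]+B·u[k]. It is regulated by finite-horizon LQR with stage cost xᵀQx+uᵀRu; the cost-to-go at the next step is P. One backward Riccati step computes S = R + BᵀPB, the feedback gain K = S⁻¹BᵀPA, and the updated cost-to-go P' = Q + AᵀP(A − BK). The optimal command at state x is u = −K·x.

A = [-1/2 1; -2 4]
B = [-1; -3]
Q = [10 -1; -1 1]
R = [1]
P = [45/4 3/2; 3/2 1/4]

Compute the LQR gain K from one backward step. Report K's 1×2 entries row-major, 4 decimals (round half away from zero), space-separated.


BᵀP = [-15.7500 -2.2500]
S = R + BᵀPB = [1] + [22.5000] = [23.5000]
BᵀPA = [12.3750 -24.7500]
K = S⁻¹·BᵀPA = [0.5266 -1.0532]
A−BK = [0.0266 -0.0532; -0.4202 0.8404]
AᵀP(A−BK) = [0.2959 -0.5918; -0.5918 1.1835]
P' = Q + AᵀP(A−BK) = [10.2959 -1.5918; -1.5918 2.1835]
tr(P') = 12.4794

0.5266 -1.0532


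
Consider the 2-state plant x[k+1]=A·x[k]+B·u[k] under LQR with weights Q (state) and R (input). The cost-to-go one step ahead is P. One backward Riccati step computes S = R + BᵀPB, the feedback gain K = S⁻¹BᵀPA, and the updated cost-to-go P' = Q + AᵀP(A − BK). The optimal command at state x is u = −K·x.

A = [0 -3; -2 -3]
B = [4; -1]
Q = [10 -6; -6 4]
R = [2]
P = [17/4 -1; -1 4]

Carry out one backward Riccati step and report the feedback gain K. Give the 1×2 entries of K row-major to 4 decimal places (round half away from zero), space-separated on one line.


0.1951 -0.3659

BᵀP = [18.0000 -8.0000]
S = R + BᵀPB = [2] + [80.0000] = [82.0000]
BᵀPA = [16.0000 -30.0000]
K = S⁻¹·BᵀPA = [0.1951 -0.3659]
A−BK = [-0.7805 -1.5366; -1.8049 -3.3659]
AᵀP(A−BK) = [12.8780 23.8537; 23.8537 45.2744]
P' = Q + AᵀP(A−BK) = [22.8780 17.8537; 17.8537 49.2744]
tr(P') = 72.1524


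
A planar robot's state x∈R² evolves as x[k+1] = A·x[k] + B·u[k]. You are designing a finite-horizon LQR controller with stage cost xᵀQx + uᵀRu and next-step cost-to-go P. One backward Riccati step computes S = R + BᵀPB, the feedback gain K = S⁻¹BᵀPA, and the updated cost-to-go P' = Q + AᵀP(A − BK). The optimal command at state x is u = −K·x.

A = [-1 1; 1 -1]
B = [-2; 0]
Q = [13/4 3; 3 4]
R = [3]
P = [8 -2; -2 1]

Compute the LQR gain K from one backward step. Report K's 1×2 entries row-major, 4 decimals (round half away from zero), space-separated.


BᵀP = [-16.0000 4.0000]
S = R + BᵀPB = [3] + [32.0000] = [35.0000]
BᵀPA = [20.0000 -20.0000]
K = S⁻¹·BᵀPA = [0.5714 -0.5714]
A−BK = [0.1429 -0.1429; 1.0000 -1.0000]
AᵀP(A−BK) = [1.5714 -1.5714; -1.5714 1.5714]
P' = Q + AᵀP(A−BK) = [4.8214 1.4286; 1.4286 5.5714]
tr(P') = 10.3929

0.5714 -0.5714


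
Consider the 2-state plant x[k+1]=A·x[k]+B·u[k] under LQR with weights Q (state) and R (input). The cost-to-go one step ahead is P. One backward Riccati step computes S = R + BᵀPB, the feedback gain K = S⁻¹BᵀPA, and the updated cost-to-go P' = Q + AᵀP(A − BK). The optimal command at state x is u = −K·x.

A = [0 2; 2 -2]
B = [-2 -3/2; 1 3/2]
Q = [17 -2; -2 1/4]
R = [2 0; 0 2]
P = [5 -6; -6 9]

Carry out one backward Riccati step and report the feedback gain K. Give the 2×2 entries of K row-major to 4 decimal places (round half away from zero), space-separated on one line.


0.1759 -0.5986 0.5824 -0.7401

BᵀP = [-16.0000 21.0000; -16.5000 22.5000]
S = R + BᵀPB = [2 0; 0 2] + [53.0000 55.5000; 55.5000 58.5000] = [55.0000 55.5000; 55.5000 60.5000]
BᵀPA = [42.0000 -74.0000; 45.0000 -78.0000]
K = S⁻¹·BᵀPA = [0.1759 -0.5986; 0.5824 -0.7401]
A−BK = [1.2255 -0.3074; 0.9505 -0.2912]
AᵀP(A−BK) = [2.4024 -1.5531; -1.5531 1.9737]
P' = Q + AᵀP(A−BK) = [19.4024 -3.5531; -3.5531 2.2237]
tr(P') = 21.6261


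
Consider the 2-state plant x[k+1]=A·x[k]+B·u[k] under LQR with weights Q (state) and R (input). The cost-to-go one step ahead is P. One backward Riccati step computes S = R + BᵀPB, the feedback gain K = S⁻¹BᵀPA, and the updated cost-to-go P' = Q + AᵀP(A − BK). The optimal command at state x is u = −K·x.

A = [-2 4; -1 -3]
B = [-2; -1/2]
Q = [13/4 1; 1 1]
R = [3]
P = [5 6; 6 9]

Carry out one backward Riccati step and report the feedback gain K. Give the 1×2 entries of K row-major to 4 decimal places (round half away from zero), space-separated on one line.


BᵀP = [-13.0000 -16.5000]
S = R + BᵀPB = [3] + [34.2500] = [37.2500]
BᵀPA = [42.5000 -2.5000]
K = S⁻¹·BᵀPA = [1.1409 -0.0671]
A−BK = [0.2819 3.8658; -0.4295 -3.0336]
AᵀP(A−BK) = [4.5101 1.8523; 1.8523 16.8322]
P' = Q + AᵀP(A−BK) = [7.7601 2.8523; 2.8523 17.8322]
tr(P') = 25.5923

1.1409 -0.0671


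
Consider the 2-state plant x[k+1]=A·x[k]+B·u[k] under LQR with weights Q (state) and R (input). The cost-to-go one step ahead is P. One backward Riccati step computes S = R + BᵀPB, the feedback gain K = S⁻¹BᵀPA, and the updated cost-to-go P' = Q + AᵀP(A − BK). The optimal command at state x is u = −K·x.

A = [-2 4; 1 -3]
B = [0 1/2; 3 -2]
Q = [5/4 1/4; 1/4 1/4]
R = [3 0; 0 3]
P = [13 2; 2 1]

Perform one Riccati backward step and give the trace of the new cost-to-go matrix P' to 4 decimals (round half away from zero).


BᵀP = [6.0000 3.0000; 2.5000 -1.0000]
S = R + BᵀPB = [3 0; 0 3] + [9.0000 -3.0000; -3.0000 3.2500] = [12.0000 -3.0000; -3.0000 6.2500]
BᵀPA = [-9.0000 15.0000; -6.0000 13.0000]
K = S⁻¹·BᵀPA = [-1.1250 2.0114; -1.5000 3.0455]
A−BK = [-1.2500 2.4773; 1.3750 -2.9432]
AᵀP(A−BK) = [25.8750 -50.6250; -50.6250 99.2386]
P' = Q + AᵀP(A−BK) = [27.1250 -50.3750; -50.3750 99.4886]
tr(P') = 126.6136

126.6136


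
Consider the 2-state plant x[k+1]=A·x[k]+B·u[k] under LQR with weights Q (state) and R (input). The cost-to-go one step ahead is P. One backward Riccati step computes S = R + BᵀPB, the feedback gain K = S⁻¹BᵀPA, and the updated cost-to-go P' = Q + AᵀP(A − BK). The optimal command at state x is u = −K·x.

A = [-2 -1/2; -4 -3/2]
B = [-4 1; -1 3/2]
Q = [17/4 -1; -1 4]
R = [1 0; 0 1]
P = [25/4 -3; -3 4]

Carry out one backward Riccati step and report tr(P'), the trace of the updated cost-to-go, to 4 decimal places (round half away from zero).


15.8273

BᵀP = [-22.0000 8.0000; 1.7500 3.0000]
S = R + BᵀPB = [1 0; 0 1] + [80.0000 -10.0000; -10.0000 6.2500] = [81.0000 -10.0000; -10.0000 7.2500]
BᵀPA = [12.0000 -1.0000; -15.5000 -5.3750]
K = S⁻¹·BᵀPA = [-0.1396 -0.1252; -2.3304 -0.9141]
A−BK = [-0.2278 -0.0867; -0.6439 -0.2541]
AᵀP(A−BK) = [6.5531 2.5844; 2.5844 1.0242]
P' = Q + AᵀP(A−BK) = [10.8031 1.5844; 1.5844 5.0242]
tr(P') = 15.8273


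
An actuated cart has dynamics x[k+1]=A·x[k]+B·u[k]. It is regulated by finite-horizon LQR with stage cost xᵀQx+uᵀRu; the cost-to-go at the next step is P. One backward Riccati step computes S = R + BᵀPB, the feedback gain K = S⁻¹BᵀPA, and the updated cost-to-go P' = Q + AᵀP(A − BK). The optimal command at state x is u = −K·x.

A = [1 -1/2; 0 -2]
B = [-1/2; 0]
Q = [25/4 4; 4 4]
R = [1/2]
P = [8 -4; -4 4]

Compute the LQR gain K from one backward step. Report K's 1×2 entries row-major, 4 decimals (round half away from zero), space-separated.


BᵀP = [-4.0000 2.0000]
S = R + BᵀPB = [1/2] + [2.0000] = [2.5000]
BᵀPA = [-4.0000 -2.0000]
K = S⁻¹·BᵀPA = [-1.6000 -0.8000]
A−BK = [0.2000 -0.9000; 0.0000 -2.0000]
AᵀP(A−BK) = [1.6000 0.8000; 0.8000 8.4000]
P' = Q + AᵀP(A−BK) = [7.8500 4.8000; 4.8000 12.4000]
tr(P') = 20.2500

-1.6000 -0.8000


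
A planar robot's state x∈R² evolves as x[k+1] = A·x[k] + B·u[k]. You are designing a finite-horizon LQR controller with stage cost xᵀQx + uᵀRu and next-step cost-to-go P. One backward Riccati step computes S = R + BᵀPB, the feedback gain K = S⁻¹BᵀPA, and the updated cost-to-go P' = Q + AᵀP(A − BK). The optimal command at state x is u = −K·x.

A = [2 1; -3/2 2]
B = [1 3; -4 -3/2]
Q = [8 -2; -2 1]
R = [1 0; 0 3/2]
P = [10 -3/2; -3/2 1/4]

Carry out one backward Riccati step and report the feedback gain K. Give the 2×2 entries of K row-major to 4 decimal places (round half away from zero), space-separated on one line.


0.3344 -0.0185 0.5163 0.2222

BᵀP = [16.0000 -2.5000; 32.2500 -4.8750]
S = R + BᵀPB = [1 0; 0 3/2] + [26.0000 51.7500; 51.7500 104.0625] = [27.0000 51.7500; 51.7500 105.5625]
BᵀPA = [35.7500 11.0000; 71.8125 22.5000]
K = S⁻¹·BᵀPA = [0.3344 -0.0185; 0.5163 0.2222]
A−BK = [0.1166 0.3519; 0.6122 2.2593]
AᵀP(A−BK) = [0.5272 0.2037; 0.2037 0.2037]
P' = Q + AᵀP(A−BK) = [8.5272 -1.7963; -1.7963 1.2037]
tr(P') = 9.7309


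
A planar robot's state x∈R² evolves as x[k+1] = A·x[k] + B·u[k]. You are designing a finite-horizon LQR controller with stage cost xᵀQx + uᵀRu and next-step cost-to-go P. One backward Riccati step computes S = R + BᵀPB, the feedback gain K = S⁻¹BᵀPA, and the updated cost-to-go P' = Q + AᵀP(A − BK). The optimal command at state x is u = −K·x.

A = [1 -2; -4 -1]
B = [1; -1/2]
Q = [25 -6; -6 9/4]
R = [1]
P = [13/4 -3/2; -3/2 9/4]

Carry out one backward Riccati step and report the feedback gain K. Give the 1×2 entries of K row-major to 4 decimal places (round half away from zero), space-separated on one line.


BᵀP = [4.0000 -2.6250]
S = R + BᵀPB = [1] + [5.3125] = [6.3125]
BᵀPA = [14.5000 -5.3750]
K = S⁻¹·BᵀPA = [2.2970 -0.8515]
A−BK = [-1.2970 -1.1485; -2.8515 -1.4257]
AᵀP(A−BK) = [17.9431 4.3465; 4.3465 4.6733]
P' = Q + AᵀP(A−BK) = [42.9431 -1.6535; -1.6535 6.9233]
tr(P') = 49.8663

2.2970 -0.8515


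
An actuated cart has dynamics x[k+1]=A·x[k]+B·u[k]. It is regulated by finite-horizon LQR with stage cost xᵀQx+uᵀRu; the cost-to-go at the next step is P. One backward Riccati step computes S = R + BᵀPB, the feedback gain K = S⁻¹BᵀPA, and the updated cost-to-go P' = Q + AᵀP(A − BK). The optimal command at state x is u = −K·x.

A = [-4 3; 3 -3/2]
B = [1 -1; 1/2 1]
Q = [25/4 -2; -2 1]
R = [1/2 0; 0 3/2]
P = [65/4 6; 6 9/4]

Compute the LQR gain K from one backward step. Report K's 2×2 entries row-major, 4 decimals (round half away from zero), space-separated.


BᵀP = [19.2500 7.1250; -10.2500 -3.7500]
S = R + BᵀPB = [1/2 0; 0 3/2] + [22.8125 -12.1250; -12.1250 6.5000] = [23.3125 -12.1250; -12.1250 8.0000]
BᵀPA = [-55.6250 47.0625; 29.7500 -25.1250]
K = S⁻¹·BᵀPA = [-2.1345 1.8199; 0.4836 -0.3823]
A−BK = [-1.3819 0.7978; 3.5837 -2.0277]
AᵀP(A−BK) = [3.1294 -2.5180; -2.5180 2.0568]
P' = Q + AᵀP(A−BK) = [9.3794 -4.5180; -4.5180 3.0568]
tr(P') = 12.4362

-2.1345 1.8199 0.4836 -0.3823


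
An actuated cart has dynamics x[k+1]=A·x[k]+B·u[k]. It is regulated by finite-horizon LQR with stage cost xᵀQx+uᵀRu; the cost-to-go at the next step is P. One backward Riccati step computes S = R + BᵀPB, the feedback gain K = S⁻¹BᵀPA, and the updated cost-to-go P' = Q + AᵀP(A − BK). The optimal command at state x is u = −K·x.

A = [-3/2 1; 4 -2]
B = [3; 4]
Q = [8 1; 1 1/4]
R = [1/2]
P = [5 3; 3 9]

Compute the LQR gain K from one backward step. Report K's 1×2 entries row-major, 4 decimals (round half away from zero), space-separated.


0.5335 -0.2409

BᵀP = [27.0000 45.0000]
S = R + BᵀPB = [1/2] + [261.0000] = [261.5000]
BᵀPA = [139.5000 -63.0000]
K = S⁻¹·BᵀPA = [0.5335 -0.2409]
A−BK = [-3.1004 1.7228; 1.8662 -1.0363]
AᵀP(A−BK) = [44.8322 -24.8920; -24.8920 13.8222]
P' = Q + AᵀP(A−BK) = [52.8322 -23.8920; -23.8920 14.0722]
tr(P') = 66.9044


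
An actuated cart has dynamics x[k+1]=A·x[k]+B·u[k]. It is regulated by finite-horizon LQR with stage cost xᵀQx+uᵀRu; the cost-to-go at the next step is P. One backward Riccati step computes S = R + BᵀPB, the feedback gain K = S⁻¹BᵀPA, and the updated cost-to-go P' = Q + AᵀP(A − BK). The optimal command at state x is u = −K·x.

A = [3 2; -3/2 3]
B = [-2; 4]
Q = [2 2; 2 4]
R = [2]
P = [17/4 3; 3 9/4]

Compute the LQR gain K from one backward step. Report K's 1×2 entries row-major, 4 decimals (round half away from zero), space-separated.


0.8571 2.2857

BᵀP = [3.5000 3.0000]
S = R + BᵀPB = [2] + [5.0000] = [7.0000]
BᵀPA = [6.0000 16.0000]
K = S⁻¹·BᵀPA = [0.8571 2.2857]
A−BK = [4.7143 6.5714; -4.9286 -6.1429]
AᵀP(A−BK) = [11.1696 19.6607; 19.6607 36.6786]
P' = Q + AᵀP(A−BK) = [13.1696 21.6607; 21.6607 40.6786]
tr(P') = 53.8482


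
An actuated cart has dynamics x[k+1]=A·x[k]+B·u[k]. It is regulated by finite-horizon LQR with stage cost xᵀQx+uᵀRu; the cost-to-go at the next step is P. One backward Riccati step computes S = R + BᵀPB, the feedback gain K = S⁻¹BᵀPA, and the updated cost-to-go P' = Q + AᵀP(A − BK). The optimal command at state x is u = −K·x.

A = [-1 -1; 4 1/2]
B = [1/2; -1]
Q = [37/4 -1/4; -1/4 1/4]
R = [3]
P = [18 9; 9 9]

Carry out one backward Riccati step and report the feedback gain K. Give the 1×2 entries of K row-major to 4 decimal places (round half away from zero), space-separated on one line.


BᵀP = [0.0000 -4.5000]
S = R + BᵀPB = [3] + [4.5000] = [7.5000]
BᵀPA = [-18.0000 -2.2500]
K = S⁻¹·BᵀPA = [-2.4000 -0.3000]
A−BK = [0.2000 -0.8500; 1.6000 0.2000]
AᵀP(A−BK) = [46.8000 -9.9000; -9.9000 10.5750]
P' = Q + AᵀP(A−BK) = [56.0500 -10.1500; -10.1500 10.8250]
tr(P') = 66.8750

-2.4000 -0.3000


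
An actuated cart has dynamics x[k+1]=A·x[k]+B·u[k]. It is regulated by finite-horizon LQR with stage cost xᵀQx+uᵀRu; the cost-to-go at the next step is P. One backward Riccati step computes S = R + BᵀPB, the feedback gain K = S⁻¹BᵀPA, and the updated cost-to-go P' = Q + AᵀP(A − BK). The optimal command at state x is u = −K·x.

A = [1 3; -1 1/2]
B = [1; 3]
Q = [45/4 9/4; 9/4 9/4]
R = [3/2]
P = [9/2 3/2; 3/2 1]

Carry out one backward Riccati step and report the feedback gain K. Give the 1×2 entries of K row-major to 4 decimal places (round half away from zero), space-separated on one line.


BᵀP = [9.0000 4.5000]
S = R + BᵀPB = [3/2] + [22.5000] = [24.0000]
BᵀPA = [4.5000 29.2500]
K = S⁻¹·BᵀPA = [0.1875 1.2188]
A−BK = [0.8125 1.7813; -1.5625 -3.1563]
AᵀP(A−BK) = [1.6563 3.7656; 3.7656 9.6016]
P' = Q + AᵀP(A−BK) = [12.9063 6.0156; 6.0156 11.8516]
tr(P') = 24.7578

0.1875 1.2188


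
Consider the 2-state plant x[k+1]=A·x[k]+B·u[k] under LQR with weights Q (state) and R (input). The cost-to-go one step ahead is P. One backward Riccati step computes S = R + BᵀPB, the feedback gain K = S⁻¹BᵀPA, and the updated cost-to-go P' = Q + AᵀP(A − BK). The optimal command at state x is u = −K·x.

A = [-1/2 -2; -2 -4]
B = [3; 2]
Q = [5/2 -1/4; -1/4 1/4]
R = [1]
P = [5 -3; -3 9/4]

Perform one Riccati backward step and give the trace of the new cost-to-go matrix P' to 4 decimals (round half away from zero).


13.9342

BᵀP = [9.0000 -4.5000]
S = R + BᵀPB = [1] + [18.0000] = [19.0000]
BᵀPA = [4.5000 0.0000]
K = S⁻¹·BᵀPA = [0.2368 0.0000]
A−BK = [-1.2105 -2.0000; -2.4737 -4.0000]
AᵀP(A−BK) = [3.1842 5.0000; 5.0000 8.0000]
P' = Q + AᵀP(A−BK) = [5.6842 4.7500; 4.7500 8.2500]
tr(P') = 13.9342


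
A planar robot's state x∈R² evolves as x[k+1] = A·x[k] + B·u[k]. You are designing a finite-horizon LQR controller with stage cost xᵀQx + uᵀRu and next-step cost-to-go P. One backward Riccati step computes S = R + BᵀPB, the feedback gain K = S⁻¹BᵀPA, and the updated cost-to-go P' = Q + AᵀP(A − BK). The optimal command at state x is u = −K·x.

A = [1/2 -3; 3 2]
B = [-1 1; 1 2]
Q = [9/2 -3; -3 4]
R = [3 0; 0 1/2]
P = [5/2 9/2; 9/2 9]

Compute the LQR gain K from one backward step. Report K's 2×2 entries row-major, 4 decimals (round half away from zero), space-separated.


BᵀP = [2.0000 4.5000; 11.5000 22.5000]
S = R + BᵀPB = [3 0; 0 1/2] + [2.5000 11.0000; 11.0000 56.5000] = [5.5000 11.0000; 11.0000 57.0000]
BᵀPA = [14.5000 3.0000; 73.2500 10.5000]
K = S⁻¹·BᵀPA = [0.1078 0.2883; 1.2643 0.1286]
A−BK = [-0.6565 -2.8403; 0.3636 1.4545]
AᵀP(A−BK) = [0.9531 0.6516; 0.6516 2.2851]
P' = Q + AᵀP(A−BK) = [5.4531 -2.3484; -2.3484 6.2851]
tr(P') = 11.7381

0.1078 0.2883 1.2643 0.1286


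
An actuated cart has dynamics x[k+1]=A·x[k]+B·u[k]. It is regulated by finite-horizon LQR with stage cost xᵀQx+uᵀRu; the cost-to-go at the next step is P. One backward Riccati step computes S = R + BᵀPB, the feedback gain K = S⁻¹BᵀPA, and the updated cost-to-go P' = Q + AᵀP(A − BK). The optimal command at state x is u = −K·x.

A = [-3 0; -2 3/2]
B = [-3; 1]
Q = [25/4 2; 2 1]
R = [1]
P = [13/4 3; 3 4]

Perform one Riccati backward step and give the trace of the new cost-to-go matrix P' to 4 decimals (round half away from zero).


BᵀP = [-6.7500 -5.0000]
S = R + BᵀPB = [1] + [15.2500] = [16.2500]
BᵀPA = [30.2500 -7.5000]
K = S⁻¹·BᵀPA = [1.8615 -0.4615]
A−BK = [2.5846 -1.3846; -3.8615 1.9615]
AᵀP(A−BK) = [24.9385 -11.5385; -11.5385 5.5385]
P' = Q + AᵀP(A−BK) = [31.1885 -9.5385; -9.5385 6.5385]
tr(P') = 37.7269

37.7269


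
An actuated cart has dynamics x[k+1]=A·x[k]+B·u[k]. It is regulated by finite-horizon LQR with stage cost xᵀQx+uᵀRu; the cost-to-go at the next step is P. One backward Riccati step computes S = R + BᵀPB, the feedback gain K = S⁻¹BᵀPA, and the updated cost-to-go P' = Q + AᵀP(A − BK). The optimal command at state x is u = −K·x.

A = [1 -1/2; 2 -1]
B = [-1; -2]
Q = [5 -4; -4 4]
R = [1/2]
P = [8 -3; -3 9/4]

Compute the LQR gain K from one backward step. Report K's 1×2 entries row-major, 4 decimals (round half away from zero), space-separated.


BᵀP = [-2.0000 -1.5000]
S = R + BᵀPB = [1/2] + [5.0000] = [5.5000]
BᵀPA = [-5.0000 2.5000]
K = S⁻¹·BᵀPA = [-0.9091 0.4545]
A−BK = [0.0909 -0.0455; 0.1818 -0.0909]
AᵀP(A−BK) = [0.4545 -0.2273; -0.2273 0.1136]
P' = Q + AᵀP(A−BK) = [5.4545 -4.2273; -4.2273 4.1136]
tr(P') = 9.5682

-0.9091 0.4545


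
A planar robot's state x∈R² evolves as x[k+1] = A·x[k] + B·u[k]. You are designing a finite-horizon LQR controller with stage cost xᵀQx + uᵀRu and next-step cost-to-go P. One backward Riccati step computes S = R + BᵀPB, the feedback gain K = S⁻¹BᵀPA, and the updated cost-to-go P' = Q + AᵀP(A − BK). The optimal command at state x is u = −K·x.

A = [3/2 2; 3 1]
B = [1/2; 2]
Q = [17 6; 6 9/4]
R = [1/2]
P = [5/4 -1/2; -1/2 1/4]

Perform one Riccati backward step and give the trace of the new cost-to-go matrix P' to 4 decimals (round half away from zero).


BᵀP = [-0.3750 0.2500]
S = R + BᵀPB = [1/2] + [0.3125] = [0.8125]
BᵀPA = [0.1875 -0.5000]
K = S⁻¹·BᵀPA = [0.2308 -0.6154]
A−BK = [1.3846 2.3077; 2.5385 2.2308]
AᵀP(A−BK) = [0.5192 0.8654; 0.8654 2.9423]
P' = Q + AᵀP(A−BK) = [17.5192 6.8654; 6.8654 5.1923]
tr(P') = 22.7115

22.7115


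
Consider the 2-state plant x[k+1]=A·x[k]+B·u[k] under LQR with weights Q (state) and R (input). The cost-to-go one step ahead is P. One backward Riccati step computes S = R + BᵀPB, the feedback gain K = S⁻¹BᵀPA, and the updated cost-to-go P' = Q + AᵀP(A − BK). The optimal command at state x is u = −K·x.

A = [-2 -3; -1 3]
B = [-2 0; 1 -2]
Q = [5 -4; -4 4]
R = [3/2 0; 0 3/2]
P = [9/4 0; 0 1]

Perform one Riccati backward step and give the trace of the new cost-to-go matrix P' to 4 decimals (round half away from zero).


14.8766

BᵀP = [-4.5000 1.0000; 0.0000 -2.0000]
S = R + BᵀPB = [3/2 0; 0 3/2] + [10.0000 -2.0000; -2.0000 4.0000] = [11.5000 -2.0000; -2.0000 5.5000]
BᵀPA = [8.0000 16.5000; 2.0000 -6.0000]
K = S⁻¹·BᵀPA = [0.8101 1.3291; 0.6582 -0.6076]
A−BK = [-0.3797 -0.3418; -0.4937 0.4557]
AᵀP(A−BK) = [2.2025 1.0823; 1.0823 3.6741]
P' = Q + AᵀP(A−BK) = [7.2025 -2.9177; -2.9177 7.6741]
tr(P') = 14.8766


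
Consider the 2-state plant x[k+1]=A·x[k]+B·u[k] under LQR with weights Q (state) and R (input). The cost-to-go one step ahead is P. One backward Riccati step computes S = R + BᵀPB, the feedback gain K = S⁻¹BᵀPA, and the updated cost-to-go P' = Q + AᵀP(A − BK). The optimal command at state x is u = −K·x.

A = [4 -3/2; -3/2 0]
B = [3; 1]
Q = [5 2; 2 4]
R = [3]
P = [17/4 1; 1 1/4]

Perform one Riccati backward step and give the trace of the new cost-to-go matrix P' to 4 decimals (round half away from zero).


BᵀP = [13.7500 3.2500]
S = R + BᵀPB = [3] + [44.5000] = [47.5000]
BᵀPA = [50.1250 -20.6250]
K = S⁻¹·BᵀPA = [1.0553 -0.4342]
A−BK = [0.8342 -0.1974; -2.5553 0.4342]
AᵀP(A−BK) = [3.6674 -1.4852; -1.4852 0.6069]
P' = Q + AᵀP(A−BK) = [8.6674 0.5148; 0.5148 4.6069]
tr(P') = 13.2743

13.2743


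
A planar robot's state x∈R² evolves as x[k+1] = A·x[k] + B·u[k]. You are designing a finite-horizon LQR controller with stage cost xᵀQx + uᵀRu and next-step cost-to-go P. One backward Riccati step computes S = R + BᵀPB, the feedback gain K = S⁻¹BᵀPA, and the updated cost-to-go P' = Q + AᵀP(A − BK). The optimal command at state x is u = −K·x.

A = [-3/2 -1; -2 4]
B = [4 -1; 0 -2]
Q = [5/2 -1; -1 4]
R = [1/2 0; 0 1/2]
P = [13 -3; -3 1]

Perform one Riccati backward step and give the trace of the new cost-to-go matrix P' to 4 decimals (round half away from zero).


8.5153

BᵀP = [52.0000 -12.0000; -7.0000 1.0000]
S = R + BᵀPB = [1/2 0; 0 1/2] + [208.0000 -28.0000; -28.0000 5.0000] = [208.5000 -28.0000; -28.0000 5.5000]
BᵀPA = [-54.0000 -100.0000; 8.5000 11.0000]
K = S⁻¹·BᵀPA = [-0.1626 -0.6671; 0.7174 -1.3963]
A−BK = [-0.1320 0.2722; -0.5651 1.2074]
AᵀP(A−BK) = [0.3689 -0.6564; -0.6564 1.6465]
P' = Q + AᵀP(A−BK) = [2.8689 -1.6564; -1.6564 5.6465]
tr(P') = 8.5153


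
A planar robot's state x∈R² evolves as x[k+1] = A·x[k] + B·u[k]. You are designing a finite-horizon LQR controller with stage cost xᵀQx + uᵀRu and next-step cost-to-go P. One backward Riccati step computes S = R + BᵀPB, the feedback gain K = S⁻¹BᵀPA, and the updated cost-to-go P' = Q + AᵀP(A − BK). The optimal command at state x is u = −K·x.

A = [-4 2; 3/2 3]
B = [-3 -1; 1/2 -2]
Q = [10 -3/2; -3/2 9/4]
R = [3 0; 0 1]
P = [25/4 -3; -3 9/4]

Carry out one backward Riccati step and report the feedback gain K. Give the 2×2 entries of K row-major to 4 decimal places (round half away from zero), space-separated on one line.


1.3978 -0.1471 -0.2941 -1.1765

BᵀP = [-20.2500 10.1250; -0.2500 -1.5000]
S = R + BᵀPB = [3 0; 0 1] + [65.8125 0.0000; 0.0000 3.2500] = [68.8125 0.0000; 0.0000 4.2500]
BᵀPA = [96.1875 -10.1250; -1.2500 -5.0000]
K = S⁻¹·BᵀPA = [1.3978 -0.1471; -0.2941 -1.1765]
A−BK = [-0.1007 0.3821; 0.2129 0.7206]
AᵀP(A−BK) = [6.2420 -0.1927; -0.1927 1.8779]
P' = Q + AᵀP(A−BK) = [16.2420 -1.6927; -1.6927 4.1279]
tr(P') = 20.3699


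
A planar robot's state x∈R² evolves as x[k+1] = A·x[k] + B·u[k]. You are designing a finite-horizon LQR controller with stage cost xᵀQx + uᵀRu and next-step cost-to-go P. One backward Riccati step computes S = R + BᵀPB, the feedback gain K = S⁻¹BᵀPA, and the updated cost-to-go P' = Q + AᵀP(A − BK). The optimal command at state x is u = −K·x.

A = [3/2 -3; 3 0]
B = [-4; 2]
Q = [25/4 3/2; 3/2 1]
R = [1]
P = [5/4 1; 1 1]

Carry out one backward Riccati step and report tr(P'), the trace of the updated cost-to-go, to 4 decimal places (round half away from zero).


BᵀP = [-3.0000 -2.0000]
S = R + BᵀPB = [1] + [8.0000] = [9.0000]
BᵀPA = [-10.5000 9.0000]
K = S⁻¹·BᵀPA = [-1.1667 1.0000]
A−BK = [-3.1667 1.0000; 5.3333 -2.0000]
AᵀP(A−BK) = [8.5625 -4.1250; -4.1250 2.2500]
P' = Q + AᵀP(A−BK) = [14.8125 -2.6250; -2.6250 3.2500]
tr(P') = 18.0625

18.0625


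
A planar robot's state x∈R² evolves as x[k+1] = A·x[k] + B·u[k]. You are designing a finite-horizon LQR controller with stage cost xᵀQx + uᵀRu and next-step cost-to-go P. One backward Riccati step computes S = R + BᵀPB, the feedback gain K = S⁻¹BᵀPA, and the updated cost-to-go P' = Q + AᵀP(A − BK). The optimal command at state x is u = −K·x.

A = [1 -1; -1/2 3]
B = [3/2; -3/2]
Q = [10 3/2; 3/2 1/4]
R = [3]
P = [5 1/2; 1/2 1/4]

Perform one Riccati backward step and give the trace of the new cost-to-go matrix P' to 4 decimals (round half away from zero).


BᵀP = [6.7500 0.3750]
S = R + BᵀPB = [3] + [9.5625] = [12.5625]
BᵀPA = [6.5625 -5.6250]
K = S⁻¹·BᵀPA = [0.5224 -0.4478]
A−BK = [0.2164 -0.3284; 0.2836 2.3284]
AᵀP(A−BK) = [1.1343 -0.6866; -0.6866 1.7313]
P' = Q + AᵀP(A−BK) = [11.1343 0.8134; 0.8134 1.9813]
tr(P') = 13.1157

13.1157


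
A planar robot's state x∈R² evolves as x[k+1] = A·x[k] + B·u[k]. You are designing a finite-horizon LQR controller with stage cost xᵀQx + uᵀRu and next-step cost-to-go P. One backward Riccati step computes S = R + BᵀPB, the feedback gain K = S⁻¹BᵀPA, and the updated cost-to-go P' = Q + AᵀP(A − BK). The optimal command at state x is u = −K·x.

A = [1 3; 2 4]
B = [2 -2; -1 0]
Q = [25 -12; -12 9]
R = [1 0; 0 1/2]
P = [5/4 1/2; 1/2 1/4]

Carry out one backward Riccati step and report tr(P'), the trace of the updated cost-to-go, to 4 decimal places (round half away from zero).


BᵀP = [2.0000 0.7500; -2.5000 -1.0000]
S = R + BᵀPB = [1 0; 0 1/2] + [3.2500 -4.0000; -4.0000 5.0000] = [4.2500 -4.0000; -4.0000 5.5000]
BᵀPA = [3.5000 9.0000; -4.5000 -11.5000]
K = S⁻¹·BᵀPA = [0.1695 0.4746; -0.6949 -1.7458]
A−BK = [-0.7288 -1.4407; 2.1695 4.4746]
AᵀP(A−BK) = [0.5297 1.2331; 1.2331 2.9025]
P' = Q + AᵀP(A−BK) = [25.5297 -10.7669; -10.7669 11.9025]
tr(P') = 37.4322

37.4322


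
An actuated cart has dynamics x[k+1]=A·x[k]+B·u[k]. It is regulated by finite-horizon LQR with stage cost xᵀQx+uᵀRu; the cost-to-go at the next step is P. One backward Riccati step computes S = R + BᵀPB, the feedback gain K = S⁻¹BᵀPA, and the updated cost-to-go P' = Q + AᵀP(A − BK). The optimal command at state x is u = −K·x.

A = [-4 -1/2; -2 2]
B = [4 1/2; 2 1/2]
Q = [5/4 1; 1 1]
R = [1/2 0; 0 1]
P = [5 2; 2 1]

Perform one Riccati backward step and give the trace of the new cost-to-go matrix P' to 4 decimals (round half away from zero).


BᵀP = [24.0000 10.0000; 3.5000 1.5000]
S = R + BᵀPB = [1/2 0; 0 1] + [116.0000 17.0000; 17.0000 2.5000] = [116.5000 17.0000; 17.0000 3.5000]
BᵀPA = [-116.0000 8.0000; -17.0000 1.2500]
K = S⁻¹·BᵀPA = [-0.9853 0.0568; -0.0716 0.0811]
A−BK = [-0.0232 -0.7679; 0.0063 1.8458]
AᵀP(A−BK) = [0.4926 -0.0284; -0.0284 0.6939]
P' = Q + AᵀP(A−BK) = [1.7426 0.9716; 0.9716 1.6939]
tr(P') = 3.4366

3.4366


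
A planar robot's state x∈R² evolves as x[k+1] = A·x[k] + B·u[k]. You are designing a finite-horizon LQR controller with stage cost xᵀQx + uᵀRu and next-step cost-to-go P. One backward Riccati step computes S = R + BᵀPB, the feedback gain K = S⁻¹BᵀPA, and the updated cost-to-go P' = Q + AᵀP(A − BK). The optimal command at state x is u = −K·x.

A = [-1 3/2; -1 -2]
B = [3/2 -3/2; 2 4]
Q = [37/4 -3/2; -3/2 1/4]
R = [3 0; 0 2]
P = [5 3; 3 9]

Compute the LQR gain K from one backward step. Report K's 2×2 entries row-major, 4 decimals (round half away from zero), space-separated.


BᵀP = [13.5000 22.5000; 4.5000 31.5000]
S = R + BᵀPB = [3 0; 0 2] + [65.2500 69.7500; 69.7500 119.2500] = [68.2500 69.7500; 69.7500 121.2500]
BᵀPA = [-36.0000 -24.7500; -36.0000 -56.2500]
K = S⁻¹·BᵀPA = [-0.5437 0.2705; 0.0158 -0.6195]
A−BK = [-0.1608 0.1649; 0.0240 -0.0629]
AᵀP(A−BK) = [0.9985 -0.5648; -0.5648 1.0965]
P' = Q + AᵀP(A−BK) = [10.2485 -2.0648; -2.0648 1.3465]
tr(P') = 11.5950

-0.5437 0.2705 0.0158 -0.6195
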